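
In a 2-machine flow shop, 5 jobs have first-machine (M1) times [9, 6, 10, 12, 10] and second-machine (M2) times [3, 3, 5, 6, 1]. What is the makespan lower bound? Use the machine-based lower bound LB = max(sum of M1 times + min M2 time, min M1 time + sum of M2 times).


LB1 = sum(M1 times) + min(M2 times) = 47 + 1 = 48
LB2 = min(M1 times) + sum(M2 times) = 6 + 18 = 24
Lower bound = max(LB1, LB2) = max(48, 24) = 48

48


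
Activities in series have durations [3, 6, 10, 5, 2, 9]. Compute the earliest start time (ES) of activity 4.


Activity 4 starts after activities 1 through 3 complete.
Predecessor durations: [3, 6, 10]
ES = 3 + 6 + 10 = 19

19


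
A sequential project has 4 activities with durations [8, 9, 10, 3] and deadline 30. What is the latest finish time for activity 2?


LF(activity 2) = deadline - sum of successor durations
Successors: activities 3 through 4 with durations [10, 3]
Sum of successor durations = 13
LF = 30 - 13 = 17

17


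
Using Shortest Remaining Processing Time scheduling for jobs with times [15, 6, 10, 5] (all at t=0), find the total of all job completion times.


Since all jobs arrive at t=0, SRPT equals SPT ordering.
SPT order: [5, 6, 10, 15]
Completion times:
  Job 1: p=5, C=5
  Job 2: p=6, C=11
  Job 3: p=10, C=21
  Job 4: p=15, C=36
Total completion time = 5 + 11 + 21 + 36 = 73

73


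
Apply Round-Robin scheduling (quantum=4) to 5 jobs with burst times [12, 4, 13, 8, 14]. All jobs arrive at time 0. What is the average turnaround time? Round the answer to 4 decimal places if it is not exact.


Time quantum = 4
Execution trace:
  J1 runs 4 units, time = 4
  J2 runs 4 units, time = 8
  J3 runs 4 units, time = 12
  J4 runs 4 units, time = 16
  J5 runs 4 units, time = 20
  J1 runs 4 units, time = 24
  J3 runs 4 units, time = 28
  J4 runs 4 units, time = 32
  J5 runs 4 units, time = 36
  J1 runs 4 units, time = 40
  J3 runs 4 units, time = 44
  J5 runs 4 units, time = 48
  J3 runs 1 units, time = 49
  J5 runs 2 units, time = 51
Finish times: [40, 8, 49, 32, 51]
Average turnaround = 180/5 = 36.0

36.0


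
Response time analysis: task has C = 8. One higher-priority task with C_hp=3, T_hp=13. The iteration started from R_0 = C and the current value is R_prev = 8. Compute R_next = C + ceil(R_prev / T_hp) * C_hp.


R_next = C + ceil(R_prev / T_hp) * C_hp
ceil(8 / 13) = ceil(0.6154) = 1
Interference = 1 * 3 = 3
R_next = 8 + 3 = 11

11


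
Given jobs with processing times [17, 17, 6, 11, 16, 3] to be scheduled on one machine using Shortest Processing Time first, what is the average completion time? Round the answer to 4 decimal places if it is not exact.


Sort jobs by processing time (SPT order): [3, 6, 11, 16, 17, 17]
Compute completion times sequentially:
  Job 1: processing = 3, completes at 3
  Job 2: processing = 6, completes at 9
  Job 3: processing = 11, completes at 20
  Job 4: processing = 16, completes at 36
  Job 5: processing = 17, completes at 53
  Job 6: processing = 17, completes at 70
Sum of completion times = 191
Average completion time = 191/6 = 31.8333

31.8333


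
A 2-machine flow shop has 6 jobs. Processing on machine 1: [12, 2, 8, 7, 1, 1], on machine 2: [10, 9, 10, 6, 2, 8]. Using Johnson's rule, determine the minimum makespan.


Apply Johnson's rule:
  Group 1 (a <= b): [(5, 1, 2), (6, 1, 8), (2, 2, 9), (3, 8, 10)]
  Group 2 (a > b): [(1, 12, 10), (4, 7, 6)]
Optimal job order: [5, 6, 2, 3, 1, 4]
Schedule:
  Job 5: M1 done at 1, M2 done at 3
  Job 6: M1 done at 2, M2 done at 11
  Job 2: M1 done at 4, M2 done at 20
  Job 3: M1 done at 12, M2 done at 30
  Job 1: M1 done at 24, M2 done at 40
  Job 4: M1 done at 31, M2 done at 46
Makespan = 46

46


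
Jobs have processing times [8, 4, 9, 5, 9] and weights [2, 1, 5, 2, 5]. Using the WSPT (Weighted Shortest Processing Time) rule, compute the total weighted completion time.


Compute p/w ratios and sort ascending (WSPT): [(9, 5), (9, 5), (5, 2), (8, 2), (4, 1)]
Compute weighted completion times:
  Job (p=9,w=5): C=9, w*C=5*9=45
  Job (p=9,w=5): C=18, w*C=5*18=90
  Job (p=5,w=2): C=23, w*C=2*23=46
  Job (p=8,w=2): C=31, w*C=2*31=62
  Job (p=4,w=1): C=35, w*C=1*35=35
Total weighted completion time = 278

278


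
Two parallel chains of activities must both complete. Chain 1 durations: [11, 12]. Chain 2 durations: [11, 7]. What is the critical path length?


Path A total = 11 + 12 = 23
Path B total = 11 + 7 = 18
Critical path = longest path = max(23, 18) = 23

23


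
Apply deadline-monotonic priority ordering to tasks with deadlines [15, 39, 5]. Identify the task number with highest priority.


Sort tasks by relative deadline (ascending):
  Task 3: deadline = 5
  Task 1: deadline = 15
  Task 2: deadline = 39
Priority order (highest first): [3, 1, 2]
Highest priority task = 3

3


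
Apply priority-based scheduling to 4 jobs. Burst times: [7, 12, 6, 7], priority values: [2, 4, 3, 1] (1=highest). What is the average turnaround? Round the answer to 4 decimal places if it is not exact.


Sort by priority (ascending = highest first):
Order: [(1, 7), (2, 7), (3, 6), (4, 12)]
Completion times:
  Priority 1, burst=7, C=7
  Priority 2, burst=7, C=14
  Priority 3, burst=6, C=20
  Priority 4, burst=12, C=32
Average turnaround = 73/4 = 18.25

18.25


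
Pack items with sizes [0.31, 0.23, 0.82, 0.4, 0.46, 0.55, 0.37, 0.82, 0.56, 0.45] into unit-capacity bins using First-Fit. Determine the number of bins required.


Place items sequentially using First-Fit:
  Item 0.31 -> new Bin 1
  Item 0.23 -> Bin 1 (now 0.54)
  Item 0.82 -> new Bin 2
  Item 0.4 -> Bin 1 (now 0.94)
  Item 0.46 -> new Bin 3
  Item 0.55 -> new Bin 4
  Item 0.37 -> Bin 3 (now 0.83)
  Item 0.82 -> new Bin 5
  Item 0.56 -> new Bin 6
  Item 0.45 -> Bin 4 (now 1.0)
Total bins used = 6

6


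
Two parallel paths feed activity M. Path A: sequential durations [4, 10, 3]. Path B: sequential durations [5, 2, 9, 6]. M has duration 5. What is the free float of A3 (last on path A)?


ES(A3) = sum of predecessors on chain A = 14
EF(A3) = ES + duration = 14 + 3 = 17
Successor of A3 is M. ES(M) = max(sum(A), sum(B)) = max(17, 22) = 22
Free float = ES(successor) - EF(current) = 22 - 17 = 5

5


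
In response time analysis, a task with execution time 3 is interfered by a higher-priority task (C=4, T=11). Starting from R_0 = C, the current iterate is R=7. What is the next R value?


R_next = C + ceil(R_prev / T_hp) * C_hp
ceil(7 / 11) = ceil(0.6364) = 1
Interference = 1 * 4 = 4
R_next = 3 + 4 = 7
R_next = R_prev, so the iteration has converged (response time = 7).

7


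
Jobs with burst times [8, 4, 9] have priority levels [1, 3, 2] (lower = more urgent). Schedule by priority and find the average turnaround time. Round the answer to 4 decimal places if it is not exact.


Sort by priority (ascending = highest first):
Order: [(1, 8), (2, 9), (3, 4)]
Completion times:
  Priority 1, burst=8, C=8
  Priority 2, burst=9, C=17
  Priority 3, burst=4, C=21
Average turnaround = 46/3 = 15.3333

15.3333


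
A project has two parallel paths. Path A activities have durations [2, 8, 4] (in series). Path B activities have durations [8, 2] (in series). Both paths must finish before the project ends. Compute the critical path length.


Path A total = 2 + 8 + 4 = 14
Path B total = 8 + 2 = 10
Critical path = longest path = max(14, 10) = 14

14


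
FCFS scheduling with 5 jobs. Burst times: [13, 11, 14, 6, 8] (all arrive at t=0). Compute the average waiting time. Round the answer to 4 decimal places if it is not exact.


FCFS order (as given): [13, 11, 14, 6, 8]
Waiting times:
  Job 1: wait = 0
  Job 2: wait = 13
  Job 3: wait = 24
  Job 4: wait = 38
  Job 5: wait = 44
Sum of waiting times = 119
Average waiting time = 119/5 = 23.8

23.8


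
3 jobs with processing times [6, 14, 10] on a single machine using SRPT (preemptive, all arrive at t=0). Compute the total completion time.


Since all jobs arrive at t=0, SRPT equals SPT ordering.
SPT order: [6, 10, 14]
Completion times:
  Job 1: p=6, C=6
  Job 2: p=10, C=16
  Job 3: p=14, C=30
Total completion time = 6 + 16 + 30 = 52

52


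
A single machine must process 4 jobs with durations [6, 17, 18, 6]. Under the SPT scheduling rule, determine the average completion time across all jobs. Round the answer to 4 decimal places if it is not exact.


Sort jobs by processing time (SPT order): [6, 6, 17, 18]
Compute completion times sequentially:
  Job 1: processing = 6, completes at 6
  Job 2: processing = 6, completes at 12
  Job 3: processing = 17, completes at 29
  Job 4: processing = 18, completes at 47
Sum of completion times = 94
Average completion time = 94/4 = 23.5

23.5


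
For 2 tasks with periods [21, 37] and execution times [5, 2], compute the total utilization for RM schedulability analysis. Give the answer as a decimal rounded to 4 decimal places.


Compute individual utilizations (exact fractions):
  Task 1: C/T = 5/21 (approx. 0.2381)
  Task 2: C/T = 2/37 (approx. 0.0541)
Total utilization U = 5/21 + 2/37 = 227/777
Rounded to 4 decimal places: U = 0.2921
RM (Liu & Layland) bound for 2 tasks = 0.828427; compare with U = 227/777 (approx. 0.292149)
U <= bound, so schedulable by RM sufficient condition.

0.2921


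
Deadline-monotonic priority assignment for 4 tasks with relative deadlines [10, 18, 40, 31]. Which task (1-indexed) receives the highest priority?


Sort tasks by relative deadline (ascending):
  Task 1: deadline = 10
  Task 2: deadline = 18
  Task 4: deadline = 31
  Task 3: deadline = 40
Priority order (highest first): [1, 2, 4, 3]
Highest priority task = 1

1


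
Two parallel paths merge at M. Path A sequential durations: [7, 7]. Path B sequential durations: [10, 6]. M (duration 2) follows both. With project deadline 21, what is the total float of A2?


Forward pass: ES(A2) = sum of predecessors on chain A = 7
EF = ES + duration = 7 + 7 = 14
Backward pass: LF(M) = deadline = 21; LS(M) = 21 - 2 = 19
LF(A2) = LS(M) - sum(successors on chain A) = 19 - 0 = 19
LS = LF - duration = 19 - 7 = 12
Total float = LS - ES = 12 - 7 = 5

5


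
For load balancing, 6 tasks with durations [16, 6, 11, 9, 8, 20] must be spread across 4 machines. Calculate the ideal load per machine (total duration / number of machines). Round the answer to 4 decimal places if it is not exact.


Total processing time = 16 + 6 + 11 + 9 + 8 + 20 = 70
Number of machines = 4
Ideal balanced load = 70 / 4 = 17.5

17.5


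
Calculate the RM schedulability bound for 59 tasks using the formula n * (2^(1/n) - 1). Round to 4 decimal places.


Compute 2^(1/59) = 1.0118175391
Subtract 1: 1.0118175391 - 1 = 0.0118175391
Multiply by n: 59 * 0.0118175391 = 0.6972348069
Round to 4 dp: 0.6972

0.6972


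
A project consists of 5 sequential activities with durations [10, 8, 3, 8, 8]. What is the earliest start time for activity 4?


Activity 4 starts after activities 1 through 3 complete.
Predecessor durations: [10, 8, 3]
ES = 10 + 8 + 3 = 21

21


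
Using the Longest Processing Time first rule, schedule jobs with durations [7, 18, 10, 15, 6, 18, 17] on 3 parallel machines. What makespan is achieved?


Sort jobs in decreasing order (LPT): [18, 18, 17, 15, 10, 7, 6]
Assign each job to the least loaded machine:
  Machine 1: jobs [18, 10], load = 28
  Machine 2: jobs [18, 7, 6], load = 31
  Machine 3: jobs [17, 15], load = 32
Makespan = max load = 32

32


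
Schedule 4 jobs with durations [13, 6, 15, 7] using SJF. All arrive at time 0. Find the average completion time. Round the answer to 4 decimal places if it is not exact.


SJF order (ascending): [6, 7, 13, 15]
Completion times:
  Job 1: burst=6, C=6
  Job 2: burst=7, C=13
  Job 3: burst=13, C=26
  Job 4: burst=15, C=41
Average completion = 86/4 = 21.5

21.5


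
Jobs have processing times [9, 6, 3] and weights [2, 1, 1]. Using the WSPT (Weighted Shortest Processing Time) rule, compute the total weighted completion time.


Compute p/w ratios and sort ascending (WSPT): [(3, 1), (9, 2), (6, 1)]
Compute weighted completion times:
  Job (p=3,w=1): C=3, w*C=1*3=3
  Job (p=9,w=2): C=12, w*C=2*12=24
  Job (p=6,w=1): C=18, w*C=1*18=18
Total weighted completion time = 45

45


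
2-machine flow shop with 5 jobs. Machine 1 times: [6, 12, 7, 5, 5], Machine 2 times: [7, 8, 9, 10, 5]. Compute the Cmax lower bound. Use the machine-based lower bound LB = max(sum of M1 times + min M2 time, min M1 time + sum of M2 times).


LB1 = sum(M1 times) + min(M2 times) = 35 + 5 = 40
LB2 = min(M1 times) + sum(M2 times) = 5 + 39 = 44
Lower bound = max(LB1, LB2) = max(40, 44) = 44

44


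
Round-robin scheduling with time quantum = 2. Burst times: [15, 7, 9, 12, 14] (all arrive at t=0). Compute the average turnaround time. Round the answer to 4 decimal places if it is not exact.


Time quantum = 2
Execution trace:
  J1 runs 2 units, time = 2
  J2 runs 2 units, time = 4
  J3 runs 2 units, time = 6
  J4 runs 2 units, time = 8
  J5 runs 2 units, time = 10
  J1 runs 2 units, time = 12
  J2 runs 2 units, time = 14
  J3 runs 2 units, time = 16
  J4 runs 2 units, time = 18
  J5 runs 2 units, time = 20
  J1 runs 2 units, time = 22
  J2 runs 2 units, time = 24
  J3 runs 2 units, time = 26
  J4 runs 2 units, time = 28
  J5 runs 2 units, time = 30
  J1 runs 2 units, time = 32
  J2 runs 1 units, time = 33
  J3 runs 2 units, time = 35
  J4 runs 2 units, time = 37
  J5 runs 2 units, time = 39
  J1 runs 2 units, time = 41
  J3 runs 1 units, time = 42
  J4 runs 2 units, time = 44
  J5 runs 2 units, time = 46
  J1 runs 2 units, time = 48
  J4 runs 2 units, time = 50
  J5 runs 2 units, time = 52
  J1 runs 2 units, time = 54
  J5 runs 2 units, time = 56
  J1 runs 1 units, time = 57
Finish times: [57, 33, 42, 50, 56]
Average turnaround = 238/5 = 47.6

47.6


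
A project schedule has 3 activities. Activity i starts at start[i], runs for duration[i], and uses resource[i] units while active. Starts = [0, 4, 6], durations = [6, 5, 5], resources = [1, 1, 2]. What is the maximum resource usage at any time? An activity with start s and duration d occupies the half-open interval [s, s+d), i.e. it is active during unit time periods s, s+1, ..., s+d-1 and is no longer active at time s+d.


Each activity i is active on [start_i, start_i + duration_i).
Compute total resource usage per time slot:
  t=0: active resources = [1], total = 1
  t=1: active resources = [1], total = 1
  t=2: active resources = [1], total = 1
  t=3: active resources = [1], total = 1
  t=4: active resources = [1, 1], total = 2
  t=5: active resources = [1, 1], total = 2
  t=6: active resources = [1, 2], total = 3
  t=7: active resources = [1, 2], total = 3
  t=8: active resources = [1, 2], total = 3
  t=9: active resources = [2], total = 2
  t=10: active resources = [2], total = 2
Peak resource demand = 3

3


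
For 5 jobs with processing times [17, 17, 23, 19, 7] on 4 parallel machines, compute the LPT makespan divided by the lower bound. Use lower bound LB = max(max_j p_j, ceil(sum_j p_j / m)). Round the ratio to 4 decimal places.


LPT order: [23, 19, 17, 17, 7]
Machine loads after assignment: [23, 19, 24, 17]
LPT makespan = 24
Lower bound = max(max_job, ceil(total/4)) = max(23, 21) = 23
Ratio = 24 / 23 = 1.0435

1.0435


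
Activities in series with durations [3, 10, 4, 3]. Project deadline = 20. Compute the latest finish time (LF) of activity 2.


LF(activity 2) = deadline - sum of successor durations
Successors: activities 3 through 4 with durations [4, 3]
Sum of successor durations = 7
LF = 20 - 7 = 13

13


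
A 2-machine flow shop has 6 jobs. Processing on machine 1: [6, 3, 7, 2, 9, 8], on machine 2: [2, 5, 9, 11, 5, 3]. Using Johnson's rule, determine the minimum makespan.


Apply Johnson's rule:
  Group 1 (a <= b): [(4, 2, 11), (2, 3, 5), (3, 7, 9)]
  Group 2 (a > b): [(5, 9, 5), (6, 8, 3), (1, 6, 2)]
Optimal job order: [4, 2, 3, 5, 6, 1]
Schedule:
  Job 4: M1 done at 2, M2 done at 13
  Job 2: M1 done at 5, M2 done at 18
  Job 3: M1 done at 12, M2 done at 27
  Job 5: M1 done at 21, M2 done at 32
  Job 6: M1 done at 29, M2 done at 35
  Job 1: M1 done at 35, M2 done at 37
Makespan = 37

37


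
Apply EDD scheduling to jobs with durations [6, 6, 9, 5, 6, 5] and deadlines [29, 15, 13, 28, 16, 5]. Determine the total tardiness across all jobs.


Sort by due date (EDD order): [(5, 5), (9, 13), (6, 15), (6, 16), (5, 28), (6, 29)]
Compute completion times and tardiness:
  Job 1: p=5, d=5, C=5, tardiness=max(0,5-5)=0
  Job 2: p=9, d=13, C=14, tardiness=max(0,14-13)=1
  Job 3: p=6, d=15, C=20, tardiness=max(0,20-15)=5
  Job 4: p=6, d=16, C=26, tardiness=max(0,26-16)=10
  Job 5: p=5, d=28, C=31, tardiness=max(0,31-28)=3
  Job 6: p=6, d=29, C=37, tardiness=max(0,37-29)=8
Total tardiness = 27

27


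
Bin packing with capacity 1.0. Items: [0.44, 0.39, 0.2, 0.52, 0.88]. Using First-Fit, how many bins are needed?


Place items sequentially using First-Fit:
  Item 0.44 -> new Bin 1
  Item 0.39 -> Bin 1 (now 0.83)
  Item 0.2 -> new Bin 2
  Item 0.52 -> Bin 2 (now 0.72)
  Item 0.88 -> new Bin 3
Total bins used = 3

3


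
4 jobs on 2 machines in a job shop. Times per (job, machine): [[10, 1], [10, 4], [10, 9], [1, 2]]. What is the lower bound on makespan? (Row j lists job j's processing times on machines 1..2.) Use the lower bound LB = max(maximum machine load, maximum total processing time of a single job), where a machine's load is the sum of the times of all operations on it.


Machine loads:
  Machine 1: 10 + 10 + 10 + 1 = 31
  Machine 2: 1 + 4 + 9 + 2 = 16
Max machine load = 31
Job totals:
  Job 1: 11
  Job 2: 14
  Job 3: 19
  Job 4: 3
Max job total = 19
Lower bound = max(31, 19) = 31

31


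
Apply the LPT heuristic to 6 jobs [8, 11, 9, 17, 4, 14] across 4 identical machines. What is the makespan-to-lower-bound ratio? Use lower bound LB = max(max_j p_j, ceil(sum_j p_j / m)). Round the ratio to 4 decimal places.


LPT order: [17, 14, 11, 9, 8, 4]
Machine loads after assignment: [17, 14, 15, 17]
LPT makespan = 17
Lower bound = max(max_job, ceil(total/4)) = max(17, 16) = 17
Ratio = 17 / 17 = 1.0

1.0


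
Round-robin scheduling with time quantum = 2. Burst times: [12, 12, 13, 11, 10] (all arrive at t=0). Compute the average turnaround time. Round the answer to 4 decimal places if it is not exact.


Time quantum = 2
Execution trace:
  J1 runs 2 units, time = 2
  J2 runs 2 units, time = 4
  J3 runs 2 units, time = 6
  J4 runs 2 units, time = 8
  J5 runs 2 units, time = 10
  J1 runs 2 units, time = 12
  J2 runs 2 units, time = 14
  J3 runs 2 units, time = 16
  J4 runs 2 units, time = 18
  J5 runs 2 units, time = 20
  J1 runs 2 units, time = 22
  J2 runs 2 units, time = 24
  J3 runs 2 units, time = 26
  J4 runs 2 units, time = 28
  J5 runs 2 units, time = 30
  J1 runs 2 units, time = 32
  J2 runs 2 units, time = 34
  J3 runs 2 units, time = 36
  J4 runs 2 units, time = 38
  J5 runs 2 units, time = 40
  J1 runs 2 units, time = 42
  J2 runs 2 units, time = 44
  J3 runs 2 units, time = 46
  J4 runs 2 units, time = 48
  J5 runs 2 units, time = 50
  J1 runs 2 units, time = 52
  J2 runs 2 units, time = 54
  J3 runs 2 units, time = 56
  J4 runs 1 units, time = 57
  J3 runs 1 units, time = 58
Finish times: [52, 54, 58, 57, 50]
Average turnaround = 271/5 = 54.2

54.2


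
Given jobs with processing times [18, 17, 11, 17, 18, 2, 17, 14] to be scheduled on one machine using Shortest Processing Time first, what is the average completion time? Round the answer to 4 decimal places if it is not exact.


Sort jobs by processing time (SPT order): [2, 11, 14, 17, 17, 17, 18, 18]
Compute completion times sequentially:
  Job 1: processing = 2, completes at 2
  Job 2: processing = 11, completes at 13
  Job 3: processing = 14, completes at 27
  Job 4: processing = 17, completes at 44
  Job 5: processing = 17, completes at 61
  Job 6: processing = 17, completes at 78
  Job 7: processing = 18, completes at 96
  Job 8: processing = 18, completes at 114
Sum of completion times = 435
Average completion time = 435/8 = 54.375

54.375


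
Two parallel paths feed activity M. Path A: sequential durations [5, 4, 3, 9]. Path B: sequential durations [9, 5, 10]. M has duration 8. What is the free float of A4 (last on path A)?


ES(A4) = sum of predecessors on chain A = 12
EF(A4) = ES + duration = 12 + 9 = 21
Successor of A4 is M. ES(M) = max(sum(A), sum(B)) = max(21, 24) = 24
Free float = ES(successor) - EF(current) = 24 - 21 = 3

3


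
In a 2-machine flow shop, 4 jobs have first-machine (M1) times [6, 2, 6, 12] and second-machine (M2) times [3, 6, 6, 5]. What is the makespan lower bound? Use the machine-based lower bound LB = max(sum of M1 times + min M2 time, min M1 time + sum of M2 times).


LB1 = sum(M1 times) + min(M2 times) = 26 + 3 = 29
LB2 = min(M1 times) + sum(M2 times) = 2 + 20 = 22
Lower bound = max(LB1, LB2) = max(29, 22) = 29

29


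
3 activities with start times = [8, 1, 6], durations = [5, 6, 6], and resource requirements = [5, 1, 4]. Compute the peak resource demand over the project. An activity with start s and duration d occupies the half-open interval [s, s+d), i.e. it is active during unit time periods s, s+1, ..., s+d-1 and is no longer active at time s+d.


Each activity i is active on [start_i, start_i + duration_i).
Compute total resource usage per time slot:
  t=0: active resources = [], total = 0
  t=1: active resources = [1], total = 1
  t=2: active resources = [1], total = 1
  t=3: active resources = [1], total = 1
  t=4: active resources = [1], total = 1
  t=5: active resources = [1], total = 1
  t=6: active resources = [1, 4], total = 5
  t=7: active resources = [4], total = 4
  t=8: active resources = [5, 4], total = 9
  t=9: active resources = [5, 4], total = 9
  t=10: active resources = [5, 4], total = 9
  t=11: active resources = [5, 4], total = 9
  t=12: active resources = [5], total = 5
Peak resource demand = 9

9


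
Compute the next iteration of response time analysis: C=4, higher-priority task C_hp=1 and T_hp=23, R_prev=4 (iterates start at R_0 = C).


R_next = C + ceil(R_prev / T_hp) * C_hp
ceil(4 / 23) = ceil(0.1739) = 1
Interference = 1 * 1 = 1
R_next = 4 + 1 = 5

5


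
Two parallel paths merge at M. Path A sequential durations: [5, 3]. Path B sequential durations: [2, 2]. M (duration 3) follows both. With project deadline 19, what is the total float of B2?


Forward pass: ES(B2) = sum of predecessors on chain B = 2
EF = ES + duration = 2 + 2 = 4
Backward pass: LF(M) = deadline = 19; LS(M) = 19 - 3 = 16
LF(B2) = LS(M) - sum(successors on chain B) = 16 - 0 = 16
LS = LF - duration = 16 - 2 = 14
Total float = LS - ES = 14 - 2 = 12

12


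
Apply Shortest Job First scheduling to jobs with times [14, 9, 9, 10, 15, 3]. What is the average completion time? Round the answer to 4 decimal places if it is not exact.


SJF order (ascending): [3, 9, 9, 10, 14, 15]
Completion times:
  Job 1: burst=3, C=3
  Job 2: burst=9, C=12
  Job 3: burst=9, C=21
  Job 4: burst=10, C=31
  Job 5: burst=14, C=45
  Job 6: burst=15, C=60
Average completion = 172/6 = 28.6667

28.6667


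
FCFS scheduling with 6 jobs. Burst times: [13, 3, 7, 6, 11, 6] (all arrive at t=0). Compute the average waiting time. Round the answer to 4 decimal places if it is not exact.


FCFS order (as given): [13, 3, 7, 6, 11, 6]
Waiting times:
  Job 1: wait = 0
  Job 2: wait = 13
  Job 3: wait = 16
  Job 4: wait = 23
  Job 5: wait = 29
  Job 6: wait = 40
Sum of waiting times = 121
Average waiting time = 121/6 = 20.1667

20.1667


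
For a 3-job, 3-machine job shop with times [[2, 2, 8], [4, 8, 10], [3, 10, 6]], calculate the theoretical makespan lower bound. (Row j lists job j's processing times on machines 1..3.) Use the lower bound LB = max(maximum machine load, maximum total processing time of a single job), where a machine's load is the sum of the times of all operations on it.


Machine loads:
  Machine 1: 2 + 4 + 3 = 9
  Machine 2: 2 + 8 + 10 = 20
  Machine 3: 8 + 10 + 6 = 24
Max machine load = 24
Job totals:
  Job 1: 12
  Job 2: 22
  Job 3: 19
Max job total = 22
Lower bound = max(24, 22) = 24

24


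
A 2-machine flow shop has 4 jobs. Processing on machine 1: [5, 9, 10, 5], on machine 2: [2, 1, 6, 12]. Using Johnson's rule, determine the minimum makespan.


Apply Johnson's rule:
  Group 1 (a <= b): [(4, 5, 12)]
  Group 2 (a > b): [(3, 10, 6), (1, 5, 2), (2, 9, 1)]
Optimal job order: [4, 3, 1, 2]
Schedule:
  Job 4: M1 done at 5, M2 done at 17
  Job 3: M1 done at 15, M2 done at 23
  Job 1: M1 done at 20, M2 done at 25
  Job 2: M1 done at 29, M2 done at 30
Makespan = 30

30


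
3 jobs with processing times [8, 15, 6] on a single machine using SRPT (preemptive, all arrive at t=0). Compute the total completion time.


Since all jobs arrive at t=0, SRPT equals SPT ordering.
SPT order: [6, 8, 15]
Completion times:
  Job 1: p=6, C=6
  Job 2: p=8, C=14
  Job 3: p=15, C=29
Total completion time = 6 + 14 + 29 = 49

49


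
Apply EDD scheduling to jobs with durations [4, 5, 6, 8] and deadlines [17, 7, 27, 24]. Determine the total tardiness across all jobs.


Sort by due date (EDD order): [(5, 7), (4, 17), (8, 24), (6, 27)]
Compute completion times and tardiness:
  Job 1: p=5, d=7, C=5, tardiness=max(0,5-7)=0
  Job 2: p=4, d=17, C=9, tardiness=max(0,9-17)=0
  Job 3: p=8, d=24, C=17, tardiness=max(0,17-24)=0
  Job 4: p=6, d=27, C=23, tardiness=max(0,23-27)=0
Total tardiness = 0

0


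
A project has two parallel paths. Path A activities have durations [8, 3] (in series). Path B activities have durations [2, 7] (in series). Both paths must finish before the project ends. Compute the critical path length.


Path A total = 8 + 3 = 11
Path B total = 2 + 7 = 9
Critical path = longest path = max(11, 9) = 11

11


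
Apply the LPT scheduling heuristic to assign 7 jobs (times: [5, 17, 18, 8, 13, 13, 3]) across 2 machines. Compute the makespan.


Sort jobs in decreasing order (LPT): [18, 17, 13, 13, 8, 5, 3]
Assign each job to the least loaded machine:
  Machine 1: jobs [18, 13, 5, 3], load = 39
  Machine 2: jobs [17, 13, 8], load = 38
Makespan = max load = 39

39


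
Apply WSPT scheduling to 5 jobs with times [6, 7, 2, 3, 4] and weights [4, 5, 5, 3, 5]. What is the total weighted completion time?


Compute p/w ratios and sort ascending (WSPT): [(2, 5), (4, 5), (3, 3), (7, 5), (6, 4)]
Compute weighted completion times:
  Job (p=2,w=5): C=2, w*C=5*2=10
  Job (p=4,w=5): C=6, w*C=5*6=30
  Job (p=3,w=3): C=9, w*C=3*9=27
  Job (p=7,w=5): C=16, w*C=5*16=80
  Job (p=6,w=4): C=22, w*C=4*22=88
Total weighted completion time = 235

235


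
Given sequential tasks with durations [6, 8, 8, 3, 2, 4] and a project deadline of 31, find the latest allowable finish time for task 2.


LF(activity 2) = deadline - sum of successor durations
Successors: activities 3 through 6 with durations [8, 3, 2, 4]
Sum of successor durations = 17
LF = 31 - 17 = 14

14


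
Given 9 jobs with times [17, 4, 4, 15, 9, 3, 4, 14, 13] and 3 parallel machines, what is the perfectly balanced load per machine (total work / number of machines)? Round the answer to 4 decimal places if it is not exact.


Total processing time = 17 + 4 + 4 + 15 + 9 + 3 + 4 + 14 + 13 = 83
Number of machines = 3
Ideal balanced load = 83 / 3 = 27.6667

27.6667


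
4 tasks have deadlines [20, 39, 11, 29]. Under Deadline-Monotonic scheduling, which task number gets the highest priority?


Sort tasks by relative deadline (ascending):
  Task 3: deadline = 11
  Task 1: deadline = 20
  Task 4: deadline = 29
  Task 2: deadline = 39
Priority order (highest first): [3, 1, 4, 2]
Highest priority task = 3

3


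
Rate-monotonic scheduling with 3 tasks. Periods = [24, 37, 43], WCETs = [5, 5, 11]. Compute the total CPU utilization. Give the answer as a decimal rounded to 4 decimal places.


Compute individual utilizations (exact fractions):
  Task 1: C/T = 5/24 (approx. 0.2083)
  Task 2: C/T = 5/37 (approx. 0.1351)
  Task 3: C/T = 11/43 (approx. 0.2558)
Total utilization U = 5/24 + 5/37 + 11/43 = 22883/38184
Rounded to 4 decimal places: U = 0.5993
RM (Liu & Layland) bound for 3 tasks = 0.779763; compare with U = 22883/38184 (approx. 0.599282)
U <= bound, so schedulable by RM sufficient condition.

0.5993


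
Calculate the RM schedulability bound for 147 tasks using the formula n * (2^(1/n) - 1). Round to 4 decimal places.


Compute 2^(1/147) = 1.0047264214
Subtract 1: 1.0047264214 - 1 = 0.0047264214
Multiply by n: 147 * 0.0047264214 = 0.6947839458
Round to 4 dp: 0.6948

0.6948


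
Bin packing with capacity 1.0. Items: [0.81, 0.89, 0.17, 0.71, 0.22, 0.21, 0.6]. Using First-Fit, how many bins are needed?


Place items sequentially using First-Fit:
  Item 0.81 -> new Bin 1
  Item 0.89 -> new Bin 2
  Item 0.17 -> Bin 1 (now 0.98)
  Item 0.71 -> new Bin 3
  Item 0.22 -> Bin 3 (now 0.93)
  Item 0.21 -> new Bin 4
  Item 0.6 -> Bin 4 (now 0.81)
Total bins used = 4

4


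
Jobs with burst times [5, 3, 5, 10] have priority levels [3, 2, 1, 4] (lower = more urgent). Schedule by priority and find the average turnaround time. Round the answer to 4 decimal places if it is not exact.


Sort by priority (ascending = highest first):
Order: [(1, 5), (2, 3), (3, 5), (4, 10)]
Completion times:
  Priority 1, burst=5, C=5
  Priority 2, burst=3, C=8
  Priority 3, burst=5, C=13
  Priority 4, burst=10, C=23
Average turnaround = 49/4 = 12.25

12.25


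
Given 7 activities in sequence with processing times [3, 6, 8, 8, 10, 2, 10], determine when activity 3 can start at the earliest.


Activity 3 starts after activities 1 through 2 complete.
Predecessor durations: [3, 6]
ES = 3 + 6 = 9

9


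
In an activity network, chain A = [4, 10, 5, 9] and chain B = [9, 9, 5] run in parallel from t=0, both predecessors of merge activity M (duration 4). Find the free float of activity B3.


ES(B3) = sum of predecessors on chain B = 18
EF(B3) = ES + duration = 18 + 5 = 23
Successor of B3 is M. ES(M) = max(sum(A), sum(B)) = max(28, 23) = 28
Free float = ES(successor) - EF(current) = 28 - 23 = 5

5


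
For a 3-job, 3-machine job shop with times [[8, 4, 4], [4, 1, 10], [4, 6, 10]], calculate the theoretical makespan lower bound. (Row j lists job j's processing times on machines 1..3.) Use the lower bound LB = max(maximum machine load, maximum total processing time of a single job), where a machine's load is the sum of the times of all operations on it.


Machine loads:
  Machine 1: 8 + 4 + 4 = 16
  Machine 2: 4 + 1 + 6 = 11
  Machine 3: 4 + 10 + 10 = 24
Max machine load = 24
Job totals:
  Job 1: 16
  Job 2: 15
  Job 3: 20
Max job total = 20
Lower bound = max(24, 20) = 24

24


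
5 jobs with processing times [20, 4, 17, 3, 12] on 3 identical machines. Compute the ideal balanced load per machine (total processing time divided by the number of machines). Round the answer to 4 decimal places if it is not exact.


Total processing time = 20 + 4 + 17 + 3 + 12 = 56
Number of machines = 3
Ideal balanced load = 56 / 3 = 18.6667

18.6667


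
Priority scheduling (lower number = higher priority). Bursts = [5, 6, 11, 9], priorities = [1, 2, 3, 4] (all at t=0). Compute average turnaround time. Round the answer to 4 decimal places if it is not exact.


Sort by priority (ascending = highest first):
Order: [(1, 5), (2, 6), (3, 11), (4, 9)]
Completion times:
  Priority 1, burst=5, C=5
  Priority 2, burst=6, C=11
  Priority 3, burst=11, C=22
  Priority 4, burst=9, C=31
Average turnaround = 69/4 = 17.25

17.25


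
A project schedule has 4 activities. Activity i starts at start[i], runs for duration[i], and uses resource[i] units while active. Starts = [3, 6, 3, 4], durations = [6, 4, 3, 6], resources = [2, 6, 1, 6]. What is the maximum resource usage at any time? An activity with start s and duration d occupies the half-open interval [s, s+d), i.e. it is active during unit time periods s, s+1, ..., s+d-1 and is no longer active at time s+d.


Each activity i is active on [start_i, start_i + duration_i).
Compute total resource usage per time slot:
  t=0: active resources = [], total = 0
  t=1: active resources = [], total = 0
  t=2: active resources = [], total = 0
  t=3: active resources = [2, 1], total = 3
  t=4: active resources = [2, 1, 6], total = 9
  t=5: active resources = [2, 1, 6], total = 9
  t=6: active resources = [2, 6, 6], total = 14
  t=7: active resources = [2, 6, 6], total = 14
  t=8: active resources = [2, 6, 6], total = 14
  t=9: active resources = [6, 6], total = 12
Peak resource demand = 14

14


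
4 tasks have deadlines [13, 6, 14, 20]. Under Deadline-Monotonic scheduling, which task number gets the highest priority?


Sort tasks by relative deadline (ascending):
  Task 2: deadline = 6
  Task 1: deadline = 13
  Task 3: deadline = 14
  Task 4: deadline = 20
Priority order (highest first): [2, 1, 3, 4]
Highest priority task = 2

2


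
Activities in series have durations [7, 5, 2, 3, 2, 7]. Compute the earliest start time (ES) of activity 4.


Activity 4 starts after activities 1 through 3 complete.
Predecessor durations: [7, 5, 2]
ES = 7 + 5 + 2 = 14

14


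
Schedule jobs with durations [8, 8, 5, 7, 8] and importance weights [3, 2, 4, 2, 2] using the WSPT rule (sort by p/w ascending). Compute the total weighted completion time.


Compute p/w ratios and sort ascending (WSPT): [(5, 4), (8, 3), (7, 2), (8, 2), (8, 2)]
Compute weighted completion times:
  Job (p=5,w=4): C=5, w*C=4*5=20
  Job (p=8,w=3): C=13, w*C=3*13=39
  Job (p=7,w=2): C=20, w*C=2*20=40
  Job (p=8,w=2): C=28, w*C=2*28=56
  Job (p=8,w=2): C=36, w*C=2*36=72
Total weighted completion time = 227

227


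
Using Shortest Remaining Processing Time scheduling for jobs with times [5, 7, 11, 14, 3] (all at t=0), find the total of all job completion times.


Since all jobs arrive at t=0, SRPT equals SPT ordering.
SPT order: [3, 5, 7, 11, 14]
Completion times:
  Job 1: p=3, C=3
  Job 2: p=5, C=8
  Job 3: p=7, C=15
  Job 4: p=11, C=26
  Job 5: p=14, C=40
Total completion time = 3 + 8 + 15 + 26 + 40 = 92

92


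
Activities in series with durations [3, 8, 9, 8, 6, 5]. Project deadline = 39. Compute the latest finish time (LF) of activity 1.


LF(activity 1) = deadline - sum of successor durations
Successors: activities 2 through 6 with durations [8, 9, 8, 6, 5]
Sum of successor durations = 36
LF = 39 - 36 = 3

3


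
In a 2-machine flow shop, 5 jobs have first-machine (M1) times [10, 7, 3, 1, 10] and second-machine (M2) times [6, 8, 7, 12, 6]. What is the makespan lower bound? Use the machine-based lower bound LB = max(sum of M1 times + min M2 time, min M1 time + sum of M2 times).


LB1 = sum(M1 times) + min(M2 times) = 31 + 6 = 37
LB2 = min(M1 times) + sum(M2 times) = 1 + 39 = 40
Lower bound = max(LB1, LB2) = max(37, 40) = 40

40


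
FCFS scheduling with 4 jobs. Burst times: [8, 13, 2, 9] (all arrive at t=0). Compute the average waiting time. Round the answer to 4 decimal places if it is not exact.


FCFS order (as given): [8, 13, 2, 9]
Waiting times:
  Job 1: wait = 0
  Job 2: wait = 8
  Job 3: wait = 21
  Job 4: wait = 23
Sum of waiting times = 52
Average waiting time = 52/4 = 13.0

13.0


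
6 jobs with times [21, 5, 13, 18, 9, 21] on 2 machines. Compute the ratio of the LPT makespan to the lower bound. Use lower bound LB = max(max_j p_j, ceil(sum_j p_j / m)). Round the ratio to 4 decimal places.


LPT order: [21, 21, 18, 13, 9, 5]
Machine loads after assignment: [44, 43]
LPT makespan = 44
Lower bound = max(max_job, ceil(total/2)) = max(21, 44) = 44
Ratio = 44 / 44 = 1.0

1.0


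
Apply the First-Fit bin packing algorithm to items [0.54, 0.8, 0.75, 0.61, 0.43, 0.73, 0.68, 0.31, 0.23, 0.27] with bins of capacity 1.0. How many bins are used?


Place items sequentially using First-Fit:
  Item 0.54 -> new Bin 1
  Item 0.8 -> new Bin 2
  Item 0.75 -> new Bin 3
  Item 0.61 -> new Bin 4
  Item 0.43 -> Bin 1 (now 0.97)
  Item 0.73 -> new Bin 5
  Item 0.68 -> new Bin 6
  Item 0.31 -> Bin 4 (now 0.92)
  Item 0.23 -> Bin 3 (now 0.98)
  Item 0.27 -> Bin 5 (now 1.0)
Total bins used = 6

6


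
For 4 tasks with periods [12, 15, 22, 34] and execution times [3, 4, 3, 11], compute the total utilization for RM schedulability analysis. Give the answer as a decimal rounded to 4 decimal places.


Compute individual utilizations (exact fractions):
  Task 1: C/T = 3/12 = 1/4 (approx. 0.25)
  Task 2: C/T = 4/15 (approx. 0.2667)
  Task 3: C/T = 3/22 (approx. 0.1364)
  Task 4: C/T = 11/34 (approx. 0.3235)
Total utilization U = 1/4 + 4/15 + 3/22 + 11/34 = 10957/11220
Rounded to 4 decimal places: U = 0.9766
RM (Liu & Layland) bound for 4 tasks = 0.756828; compare with U = 10957/11220 (approx. 0.976560)
bound < U <= 1, so the RM sufficient condition is not met (inconclusive; an exact test such as response-time analysis is needed).

0.9766


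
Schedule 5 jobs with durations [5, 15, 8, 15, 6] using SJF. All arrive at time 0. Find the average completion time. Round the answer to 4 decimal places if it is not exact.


SJF order (ascending): [5, 6, 8, 15, 15]
Completion times:
  Job 1: burst=5, C=5
  Job 2: burst=6, C=11
  Job 3: burst=8, C=19
  Job 4: burst=15, C=34
  Job 5: burst=15, C=49
Average completion = 118/5 = 23.6

23.6


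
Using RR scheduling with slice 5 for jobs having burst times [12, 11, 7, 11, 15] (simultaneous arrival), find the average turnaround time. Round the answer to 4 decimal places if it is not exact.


Time quantum = 5
Execution trace:
  J1 runs 5 units, time = 5
  J2 runs 5 units, time = 10
  J3 runs 5 units, time = 15
  J4 runs 5 units, time = 20
  J5 runs 5 units, time = 25
  J1 runs 5 units, time = 30
  J2 runs 5 units, time = 35
  J3 runs 2 units, time = 37
  J4 runs 5 units, time = 42
  J5 runs 5 units, time = 47
  J1 runs 2 units, time = 49
  J2 runs 1 units, time = 50
  J4 runs 1 units, time = 51
  J5 runs 5 units, time = 56
Finish times: [49, 50, 37, 51, 56]
Average turnaround = 243/5 = 48.6

48.6


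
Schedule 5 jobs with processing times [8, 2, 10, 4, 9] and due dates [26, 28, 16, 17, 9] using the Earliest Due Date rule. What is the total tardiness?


Sort by due date (EDD order): [(9, 9), (10, 16), (4, 17), (8, 26), (2, 28)]
Compute completion times and tardiness:
  Job 1: p=9, d=9, C=9, tardiness=max(0,9-9)=0
  Job 2: p=10, d=16, C=19, tardiness=max(0,19-16)=3
  Job 3: p=4, d=17, C=23, tardiness=max(0,23-17)=6
  Job 4: p=8, d=26, C=31, tardiness=max(0,31-26)=5
  Job 5: p=2, d=28, C=33, tardiness=max(0,33-28)=5
Total tardiness = 19

19


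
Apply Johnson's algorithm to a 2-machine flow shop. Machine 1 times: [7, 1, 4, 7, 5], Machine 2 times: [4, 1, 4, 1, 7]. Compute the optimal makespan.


Apply Johnson's rule:
  Group 1 (a <= b): [(2, 1, 1), (3, 4, 4), (5, 5, 7)]
  Group 2 (a > b): [(1, 7, 4), (4, 7, 1)]
Optimal job order: [2, 3, 5, 1, 4]
Schedule:
  Job 2: M1 done at 1, M2 done at 2
  Job 3: M1 done at 5, M2 done at 9
  Job 5: M1 done at 10, M2 done at 17
  Job 1: M1 done at 17, M2 done at 21
  Job 4: M1 done at 24, M2 done at 25
Makespan = 25

25


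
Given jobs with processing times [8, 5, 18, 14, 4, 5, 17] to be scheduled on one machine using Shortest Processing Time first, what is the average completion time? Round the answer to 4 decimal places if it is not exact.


Sort jobs by processing time (SPT order): [4, 5, 5, 8, 14, 17, 18]
Compute completion times sequentially:
  Job 1: processing = 4, completes at 4
  Job 2: processing = 5, completes at 9
  Job 3: processing = 5, completes at 14
  Job 4: processing = 8, completes at 22
  Job 5: processing = 14, completes at 36
  Job 6: processing = 17, completes at 53
  Job 7: processing = 18, completes at 71
Sum of completion times = 209
Average completion time = 209/7 = 29.8571

29.8571


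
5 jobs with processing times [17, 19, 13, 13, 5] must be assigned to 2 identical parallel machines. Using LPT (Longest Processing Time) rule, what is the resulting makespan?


Sort jobs in decreasing order (LPT): [19, 17, 13, 13, 5]
Assign each job to the least loaded machine:
  Machine 1: jobs [19, 13], load = 32
  Machine 2: jobs [17, 13, 5], load = 35
Makespan = max load = 35

35


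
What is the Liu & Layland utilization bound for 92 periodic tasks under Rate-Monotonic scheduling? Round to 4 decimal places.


Compute 2^(1/92) = 1.0075626620
Subtract 1: 1.0075626620 - 1 = 0.0075626620
Multiply by n: 92 * 0.0075626620 = 0.6957649040
Round to 4 dp: 0.6958

0.6958
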